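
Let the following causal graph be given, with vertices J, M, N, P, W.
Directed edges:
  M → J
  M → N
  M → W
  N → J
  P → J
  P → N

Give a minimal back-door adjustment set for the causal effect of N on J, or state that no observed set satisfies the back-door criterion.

desc(N)\{N}={J}; candidates ⊆ {M,P,W}.
size 0: {}; under {} N still reaches {J,M,P,W} ∋ J.
size 1: {M}, {P}, {W}; under {M} N still reaches {J,P} ∋ J.
{M,P}: N⊥J given {M,P} in G with N→· removed — back-door holds.

N→J: minimal back-door set {M, P}.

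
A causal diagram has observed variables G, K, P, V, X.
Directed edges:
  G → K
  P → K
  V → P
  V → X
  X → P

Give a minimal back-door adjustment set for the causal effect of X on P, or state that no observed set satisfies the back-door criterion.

X→P: minimal back-door set {V}.

desc(X)\{X}={K,P}; candidates ⊆ {G,V}.
size 0: {}; under {} X still reaches {K,P,V} ∋ P.
{V}: X⊥P given {V} in G with X→· removed — back-door holds.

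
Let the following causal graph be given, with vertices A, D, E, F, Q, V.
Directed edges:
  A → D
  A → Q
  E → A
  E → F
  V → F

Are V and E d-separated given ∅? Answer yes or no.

Bayes-Ball from V | ∅ reaches {F}.
E ∉ reach(V|∅) ⇒ V ⊥ E | ∅.

Yes — V ⊥ E | ∅.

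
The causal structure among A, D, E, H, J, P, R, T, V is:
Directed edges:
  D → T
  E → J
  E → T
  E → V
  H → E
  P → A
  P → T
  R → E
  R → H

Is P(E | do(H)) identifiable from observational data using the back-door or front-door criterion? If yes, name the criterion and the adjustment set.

desc(H)\{H}={E,J,T,V}; candidates ⊆ {A,D,P,R}.
size 0: {}; under {} H still reaches {E,J,R,T,V} ∋ E.
{R}: H⊥E given {R} in G with H→· removed — back-door holds.
P(E|do(H)) = Σ_{R} P(E|H,R)·P(R).

P(E|do(H)): backdoor, adjust for {R}.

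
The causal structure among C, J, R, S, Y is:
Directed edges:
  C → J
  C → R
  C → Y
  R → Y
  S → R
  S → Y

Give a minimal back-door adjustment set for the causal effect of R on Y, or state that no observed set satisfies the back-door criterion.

R→Y: minimal back-door set {C, S}.

desc(R)\{R}={Y}; candidates ⊆ {C,J,S}.
size 0: {}; under {} R still reaches {C,J,S,Y} ∋ Y.
size 1: {C}, {J}, {S}; under {C} R still reaches {S,Y} ∋ Y.
{C,S}: R⊥Y given {C,S} in G with R→· removed — back-door holds.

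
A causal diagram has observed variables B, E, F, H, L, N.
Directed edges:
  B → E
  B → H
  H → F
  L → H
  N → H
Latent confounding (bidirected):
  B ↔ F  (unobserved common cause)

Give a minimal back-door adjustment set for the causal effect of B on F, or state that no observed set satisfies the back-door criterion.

desc(B)\{B}={E,F,H}; candidates ⊆ {L,N}.
B↔F: latent back-door arc(s) into B.
size 0: {}; under {} B still reaches {F} ∋ F.
size 1: {L}, {N}; under {L} B still reaches {F} ∋ F.
size 2: {L,N}; under {L,N} B still reaches {F} ∋ F.
B↔F cannot be blocked by any observed set — no back-door set.

B→F: no observed back-door set.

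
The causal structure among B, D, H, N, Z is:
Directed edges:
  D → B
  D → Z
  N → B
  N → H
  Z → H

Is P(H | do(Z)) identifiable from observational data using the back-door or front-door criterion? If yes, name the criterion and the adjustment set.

P(H|do(Z)): backdoor, adjust for ∅.

desc(Z)\{Z}={H}; candidates ⊆ {B,D,N}.
∅: Z⊥H given ∅ in G with Z→· removed — back-door holds.
P(H|do(Z)) = P(H|Z) — no adjustment needed.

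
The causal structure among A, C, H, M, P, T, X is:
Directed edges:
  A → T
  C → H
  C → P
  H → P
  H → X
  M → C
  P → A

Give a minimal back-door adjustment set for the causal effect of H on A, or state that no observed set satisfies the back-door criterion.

desc(H)\{H}={A,P,T,X}; candidates ⊆ {C,M}.
size 0: {}; under {} H still reaches {A,C,M,P,T} ∋ A.
{C}: H⊥A given {C} in G with H→· removed — back-door holds.

H→A: minimal back-door set {C}.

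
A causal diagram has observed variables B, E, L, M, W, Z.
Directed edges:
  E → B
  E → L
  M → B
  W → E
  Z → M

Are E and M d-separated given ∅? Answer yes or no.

Bayes-Ball from E | ∅ reaches {B,L,W}.
M ∉ reach(E|∅) ⇒ E ⊥ M | ∅.

Yes — E ⊥ M | ∅.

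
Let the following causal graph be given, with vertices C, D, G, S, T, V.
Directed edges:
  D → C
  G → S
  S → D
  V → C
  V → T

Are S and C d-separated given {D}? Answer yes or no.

Bayes-Ball from S | {D} reaches {G}.
C ∉ reach(S|{D}) ⇒ S ⊥ C | {D}.

Yes — S ⊥ C | {D}.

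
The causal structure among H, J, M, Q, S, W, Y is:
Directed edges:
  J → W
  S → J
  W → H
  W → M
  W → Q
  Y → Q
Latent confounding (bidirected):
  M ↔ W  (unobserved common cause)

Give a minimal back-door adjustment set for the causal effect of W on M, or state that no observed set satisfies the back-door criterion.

desc(W)\{W}={H,M,Q}; candidates ⊆ {J,S,Y}.
W↔M: latent back-door arc(s) into W.
size 0: {}; under {} W still reaches {J,M,S} ∋ M.
size 1: {J}, {S}, {Y}; under {J} W still reaches {M} ∋ M.
size 2: {J,S}, {J,Y}, {S,Y}; under {J,S} W still reaches {M} ∋ M.
W↔M cannot be blocked by any observed set — no back-door set.

W→M: no observed back-door set.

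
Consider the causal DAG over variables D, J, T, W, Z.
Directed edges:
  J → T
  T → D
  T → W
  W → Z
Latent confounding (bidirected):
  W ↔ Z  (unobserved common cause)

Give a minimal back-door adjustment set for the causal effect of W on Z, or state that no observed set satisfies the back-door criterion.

desc(W)\{W}={Z}; candidates ⊆ {D,J,T}.
W↔Z: latent back-door arc(s) into W.
size 0: {}; under {} W still reaches {D,J,T,Z} ∋ Z.
size 1: {D}, {J}, {T}; under {D} W still reaches {J,T,Z} ∋ Z.
size 2: {D,J}, {D,T}, {J,T}; under {D,J} W still reaches {T,Z} ∋ Z.
W↔Z cannot be blocked by any observed set — no back-door set.

W→Z: no observed back-door set.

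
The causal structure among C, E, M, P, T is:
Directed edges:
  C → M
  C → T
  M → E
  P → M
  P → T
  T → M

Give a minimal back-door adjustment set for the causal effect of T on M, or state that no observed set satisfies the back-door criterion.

T→M: minimal back-door set {C, P}.

desc(T)\{T}={E,M}; candidates ⊆ {C,P}.
size 0: {}; under {} T still reaches {C,E,M,P} ∋ M.
size 1: {C}, {P}; under {C} T still reaches {E,M,P} ∋ M.
{C,P}: T⊥M given {C,P} in G with T→· removed — back-door holds.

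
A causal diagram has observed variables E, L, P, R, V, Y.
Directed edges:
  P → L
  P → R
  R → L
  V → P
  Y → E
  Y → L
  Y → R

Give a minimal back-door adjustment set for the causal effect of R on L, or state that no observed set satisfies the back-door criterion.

desc(R)\{R}={L}; candidates ⊆ {E,P,V,Y}.
size 0: {}; under {} R still reaches {E,L,P,V,Y} ∋ L.
size 1: {E}, {P}, {V} …(+1); under {E} R still reaches {L,P,V,Y} ∋ L.
{P,Y}: R⊥L given {P,Y} in G with R→· removed — back-door holds.

R→L: minimal back-door set {P, Y}.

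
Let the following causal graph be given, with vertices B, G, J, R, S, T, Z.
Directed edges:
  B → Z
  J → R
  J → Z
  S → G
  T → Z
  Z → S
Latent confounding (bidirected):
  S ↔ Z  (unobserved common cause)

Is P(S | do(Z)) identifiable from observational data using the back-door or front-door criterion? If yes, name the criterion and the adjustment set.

desc(Z)\{Z}={G,S}; candidates ⊆ {B,J,R,T}.
Z↔S: latent back-door arc(s) into Z.
size 0: {}; under {} Z still reaches {B,G,J,R,S,T} ∋ S.
size 1: {B}, {J}, {R} …(+1); under {B} Z still reaches {G,J,R,S,T} ∋ S.
size 2: {B,J}, {B,R}, {B,T} …(+3); under {B,J} Z still reaches {G,S,T} ∋ S.
Z↔S cannot be blocked by any observed set — no back-door set.
No mediator lies on a directed Z→…→S path.
Neither criterion identifies P(S|do(Z)) in this graph.

P(S|do(Z)): not identifiable (no BD/FD set).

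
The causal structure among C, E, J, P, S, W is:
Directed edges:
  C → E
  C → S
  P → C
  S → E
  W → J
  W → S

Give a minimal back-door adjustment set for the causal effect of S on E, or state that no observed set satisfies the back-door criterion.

desc(S)\{S}={E}; candidates ⊆ {C,J,P,W}.
size 0: {}; under {} S still reaches {C,E,J,P,W} ∋ E.
{C}: S⊥E given {C} in G with S→· removed — back-door holds.

S→E: minimal back-door set {C}.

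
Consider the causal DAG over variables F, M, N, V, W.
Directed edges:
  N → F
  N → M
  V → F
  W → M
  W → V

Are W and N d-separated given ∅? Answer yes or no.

Yes — W ⊥ N | ∅.

Bayes-Ball from W | ∅ reaches {F,M,V}.
N ∉ reach(W|∅) ⇒ W ⊥ N | ∅.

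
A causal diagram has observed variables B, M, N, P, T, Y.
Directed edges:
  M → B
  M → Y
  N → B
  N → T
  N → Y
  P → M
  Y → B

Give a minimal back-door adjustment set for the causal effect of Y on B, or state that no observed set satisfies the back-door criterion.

Y→B: minimal back-door set {M, N}.

desc(Y)\{Y}={B}; candidates ⊆ {M,N,P,T}.
size 0: {}; under {} Y still reaches {B,M,N,P,T} ∋ B.
size 1: {M}, {N}, {P} …(+1); under {M} Y still reaches {B,N,T} ∋ B.
{M,N}: Y⊥B given {M,N} in G with Y→· removed — back-door holds.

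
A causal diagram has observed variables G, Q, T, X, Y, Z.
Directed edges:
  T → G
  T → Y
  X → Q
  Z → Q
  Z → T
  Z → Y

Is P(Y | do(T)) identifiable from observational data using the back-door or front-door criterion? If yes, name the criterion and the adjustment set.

desc(T)\{T}={G,Y}; candidates ⊆ {Q,X,Z}.
size 0: {}; under {} T still reaches {Q,Y,Z} ∋ Y.
{Z}: T⊥Y given {Z} in G with T→· removed — back-door holds.
P(Y|do(T)) = Σ_{Z} P(Y|T,Z)·P(Z).

P(Y|do(T)): backdoor, adjust for {Z}.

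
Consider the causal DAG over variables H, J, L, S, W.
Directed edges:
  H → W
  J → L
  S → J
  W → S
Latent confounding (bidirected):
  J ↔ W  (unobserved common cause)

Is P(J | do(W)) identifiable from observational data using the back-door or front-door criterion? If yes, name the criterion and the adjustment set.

desc(W)\{W}={J,L,S}; candidates ⊆ {H}.
W↔J: latent back-door arc(s) into W.
size 0: {}; under {} W still reaches {H,J,L} ∋ J.
size 1: {H}; under {H} W still reaches {J,L} ∋ J.
W↔J cannot be blocked by any observed set — no back-door set.
{S}: (i) intercepts every directed W→J path; (ii) no back-door W→{S}; (iii) {W} blocks every back-door {S}→J. Front-door holds.
P(J|do(W)) = Σ_{S} P(S|W) Σ_{W'} P(J|S,W')P(W').

P(J|do(W)): frontdoor, adjust for {S}.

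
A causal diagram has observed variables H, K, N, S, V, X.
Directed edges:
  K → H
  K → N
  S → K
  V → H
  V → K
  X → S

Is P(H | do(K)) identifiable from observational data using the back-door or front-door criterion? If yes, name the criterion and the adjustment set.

desc(K)\{K}={H,N}; candidates ⊆ {S,V,X}.
size 0: {}; under {} K still reaches {H,S,V,X} ∋ H.
{V}: K⊥H given {V} in G with K→· removed — back-door holds.
P(H|do(K)) = Σ_{V} P(H|K,V)·P(V).

P(H|do(K)): backdoor, adjust for {V}.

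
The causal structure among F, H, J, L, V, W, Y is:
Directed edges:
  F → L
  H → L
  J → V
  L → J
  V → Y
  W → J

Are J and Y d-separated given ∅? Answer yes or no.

Bayes-Ball from J | ∅ reaches {F,H,L,V,W,Y}.
Y ∈ reach(J|∅) ⇒ J ⊥̸ Y | ∅.

No — J and Y are d-connected given ∅.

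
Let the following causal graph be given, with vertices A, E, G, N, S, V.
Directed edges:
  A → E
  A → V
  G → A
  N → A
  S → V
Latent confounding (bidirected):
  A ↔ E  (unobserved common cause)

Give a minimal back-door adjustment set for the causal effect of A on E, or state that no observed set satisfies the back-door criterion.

desc(A)\{A}={E,V}; candidates ⊆ {G,N,S}.
A↔E: latent back-door arc(s) into A.
size 0: {}; under {} A still reaches {E,G,N} ∋ E.
size 1: {G}, {N}, {S}; under {G} A still reaches {E,N} ∋ E.
size 2: {G,N}, {G,S}, {N,S}; under {G,N} A still reaches {E} ∋ E.
A↔E cannot be blocked by any observed set — no back-door set.

A→E: no observed back-door set.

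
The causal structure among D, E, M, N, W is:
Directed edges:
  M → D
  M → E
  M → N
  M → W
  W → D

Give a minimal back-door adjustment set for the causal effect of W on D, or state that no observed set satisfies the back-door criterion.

desc(W)\{W}={D}; candidates ⊆ {E,M,N}.
size 0: {}; under {} W still reaches {D,E,M,N} ∋ D.
{M}: W⊥D given {M} in G with W→· removed — back-door holds.

W→D: minimal back-door set {M}.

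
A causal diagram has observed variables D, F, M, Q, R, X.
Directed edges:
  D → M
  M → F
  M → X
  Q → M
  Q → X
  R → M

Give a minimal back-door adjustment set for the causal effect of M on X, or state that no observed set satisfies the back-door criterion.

desc(M)\{M}={F,X}; candidates ⊆ {D,Q,R}.
size 0: {}; under {} M still reaches {D,Q,R,X} ∋ X.
{Q}: M⊥X given {Q} in G with M→· removed — back-door holds.

M→X: minimal back-door set {Q}.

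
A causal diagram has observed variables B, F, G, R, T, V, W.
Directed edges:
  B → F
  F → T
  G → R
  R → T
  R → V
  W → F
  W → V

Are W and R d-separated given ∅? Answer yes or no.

Yes — W ⊥ R | ∅.

Bayes-Ball from W | ∅ reaches {F,T,V}.
R ∉ reach(W|∅) ⇒ W ⊥ R | ∅.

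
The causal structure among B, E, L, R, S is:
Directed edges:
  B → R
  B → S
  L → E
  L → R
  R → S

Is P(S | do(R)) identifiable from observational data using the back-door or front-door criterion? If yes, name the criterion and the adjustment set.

desc(R)\{R}={S}; candidates ⊆ {B,E,L}.
size 0: {}; under {} R still reaches {B,E,L,S} ∋ S.
{B}: R⊥S given {B} in G with R→· removed — back-door holds.
P(S|do(R)) = Σ_{B} P(S|R,B)·P(B).

P(S|do(R)): backdoor, adjust for {B}.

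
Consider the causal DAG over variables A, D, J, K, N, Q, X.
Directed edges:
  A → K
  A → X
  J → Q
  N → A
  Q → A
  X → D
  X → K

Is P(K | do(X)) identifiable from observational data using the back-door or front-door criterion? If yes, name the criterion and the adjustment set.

desc(X)\{X}={D,K}; candidates ⊆ {A,J,N,Q}.
size 0: {}; under {} X still reaches {A,J,K,N,Q} ∋ K.
{A}: X⊥K given {A} in G with X→· removed — back-door holds.
P(K|do(X)) = Σ_{A} P(K|X,A)·P(A).

P(K|do(X)): backdoor, adjust for {A}.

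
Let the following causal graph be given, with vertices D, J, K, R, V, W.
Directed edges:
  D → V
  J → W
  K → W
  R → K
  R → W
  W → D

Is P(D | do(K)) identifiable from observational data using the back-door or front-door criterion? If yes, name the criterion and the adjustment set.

desc(K)\{K}={D,V,W}; candidates ⊆ {J,R}.
size 0: {}; under {} K still reaches {D,R,V,W} ∋ D.
{R}: K⊥D given {R} in G with K→· removed — back-door holds.
P(D|do(K)) = Σ_{R} P(D|K,R)·P(R).

P(D|do(K)): backdoor, adjust for {R}.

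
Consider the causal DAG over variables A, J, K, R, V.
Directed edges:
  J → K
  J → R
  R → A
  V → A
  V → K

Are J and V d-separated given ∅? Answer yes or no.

Bayes-Ball from J | ∅ reaches {A,K,R}.
V ∉ reach(J|∅) ⇒ J ⊥ V | ∅.

Yes — J ⊥ V | ∅.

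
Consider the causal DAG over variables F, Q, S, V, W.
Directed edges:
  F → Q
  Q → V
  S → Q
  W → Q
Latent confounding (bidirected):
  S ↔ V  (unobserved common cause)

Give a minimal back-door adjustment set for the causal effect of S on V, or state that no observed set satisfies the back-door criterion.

desc(S)\{S}={Q,V}; candidates ⊆ {F,W}.
S↔V: latent back-door arc(s) into S.
size 0: {}; under {} S still reaches {V} ∋ V.
size 1: {F}, {W}; under {F} S still reaches {V} ∋ V.
size 2: {F,W}; under {F,W} S still reaches {V} ∋ V.
S↔V cannot be blocked by any observed set — no back-door set.

S→V: no observed back-door set.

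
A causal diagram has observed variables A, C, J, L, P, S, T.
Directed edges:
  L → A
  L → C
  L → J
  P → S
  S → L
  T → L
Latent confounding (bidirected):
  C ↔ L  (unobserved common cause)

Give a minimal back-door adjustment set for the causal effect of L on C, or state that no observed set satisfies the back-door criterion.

L→C: no observed back-door set.

desc(L)\{L}={A,C,J}; candidates ⊆ {P,S,T}.
L↔C: latent back-door arc(s) into L.
size 0: {}; under {} L still reaches {C,P,S,T} ∋ C.
size 1: {P}, {S}, {T}; under {P} L still reaches {C,S,T} ∋ C.
size 2: {P,S}, {P,T}, {S,T}; under {P,S} L still reaches {C,T} ∋ C.
L↔C cannot be blocked by any observed set — no back-door set.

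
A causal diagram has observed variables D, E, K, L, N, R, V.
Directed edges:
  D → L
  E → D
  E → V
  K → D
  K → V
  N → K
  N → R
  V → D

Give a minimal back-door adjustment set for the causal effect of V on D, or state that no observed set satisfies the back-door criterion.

desc(V)\{V}={D,L}; candidates ⊆ {E,K,N,R}.
size 0: {}; under {} V still reaches {D,E,K,L,N,R} ∋ D.
size 1: {E}, {K}, {N} …(+1); under {E} V still reaches {D,K,L,N,R} ∋ D.
{E,K}: V⊥D given {E,K} in G with V→· removed — back-door holds.

V→D: minimal back-door set {E, K}.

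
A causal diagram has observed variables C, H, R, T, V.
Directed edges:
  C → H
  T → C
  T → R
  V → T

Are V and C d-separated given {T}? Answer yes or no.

Bayes-Ball from V | {T} reaches ∅.
C ∉ reach(V|{T}) ⇒ V ⊥ C | {T}.

Yes — V ⊥ C | {T}.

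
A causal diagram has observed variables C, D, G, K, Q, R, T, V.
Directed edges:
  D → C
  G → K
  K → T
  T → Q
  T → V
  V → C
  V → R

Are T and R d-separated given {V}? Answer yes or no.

Yes — T ⊥ R | {V}.

Bayes-Ball from T | {V} reaches {G,K,Q}.
R ∉ reach(T|{V}) ⇒ T ⊥ R | {V}.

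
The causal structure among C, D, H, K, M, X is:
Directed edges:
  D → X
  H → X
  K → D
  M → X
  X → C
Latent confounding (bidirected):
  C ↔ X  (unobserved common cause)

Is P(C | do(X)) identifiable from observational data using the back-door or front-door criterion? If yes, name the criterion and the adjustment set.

P(C|do(X)): not identifiable (no BD/FD set).

desc(X)\{X}={C}; candidates ⊆ {D,H,K,M}.
X↔C: latent back-door arc(s) into X.
size 0: {}; under {} X still reaches {C,D,H,K,M} ∋ C.
size 1: {D}, {H}, {K} …(+1); under {D} X still reaches {C,H,M} ∋ C.
size 2: {D,H}, {D,K}, {D,M} …(+3); under {D,H} X still reaches {C,M} ∋ C.
X↔C cannot be blocked by any observed set — no back-door set.
No mediator lies on a directed X→…→C path.
Neither criterion identifies P(C|do(X)) in this graph.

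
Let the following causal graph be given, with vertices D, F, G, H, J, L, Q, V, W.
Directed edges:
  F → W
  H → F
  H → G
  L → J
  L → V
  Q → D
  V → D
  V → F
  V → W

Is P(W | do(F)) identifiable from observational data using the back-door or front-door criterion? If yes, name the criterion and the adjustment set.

P(W|do(F)): backdoor, adjust for {V}.

desc(F)\{F}={W}; candidates ⊆ {D,G,H,J,L,Q,V}.
size 0: {}; under {} F still reaches {D,G,H,J,L,V,W} ∋ W.
{V}: F⊥W given {V} in G with F→· removed — back-door holds.
P(W|do(F)) = Σ_{V} P(W|F,V)·P(V).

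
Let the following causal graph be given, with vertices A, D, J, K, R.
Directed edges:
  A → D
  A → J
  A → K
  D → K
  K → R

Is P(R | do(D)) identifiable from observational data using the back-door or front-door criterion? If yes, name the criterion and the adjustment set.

P(R|do(D)): backdoor, adjust for {A}.

desc(D)\{D}={K,R}; candidates ⊆ {A,J}.
size 0: {}; under {} D still reaches {A,J,K,R} ∋ R.
{A}: D⊥R given {A} in G with D→· removed — back-door holds.
P(R|do(D)) = Σ_{A} P(R|D,A)·P(A).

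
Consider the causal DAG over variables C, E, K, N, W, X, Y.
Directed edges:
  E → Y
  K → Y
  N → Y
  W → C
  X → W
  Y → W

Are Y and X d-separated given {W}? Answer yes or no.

Bayes-Ball from Y | {W} reaches {E,K,N,X}.
X ∈ reach(Y|{W}) ⇒ Y ⊥̸ X | {W}.

No — Y and X are d-connected given {W}.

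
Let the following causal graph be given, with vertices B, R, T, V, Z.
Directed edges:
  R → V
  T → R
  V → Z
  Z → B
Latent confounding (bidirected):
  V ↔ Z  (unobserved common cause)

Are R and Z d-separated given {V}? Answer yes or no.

Bayes-Ball from R | {V} reaches {B,T,Z}.
Z ∈ reach(R|{V}) ⇒ R ⊥̸ Z | {V}.

No — R and Z are d-connected given {V}.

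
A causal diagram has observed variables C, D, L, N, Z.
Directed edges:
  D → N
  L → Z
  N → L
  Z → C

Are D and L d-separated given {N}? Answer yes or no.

Bayes-Ball from D | {N} reaches ∅.
L ∉ reach(D|{N}) ⇒ D ⊥ L | {N}.

Yes — D ⊥ L | {N}.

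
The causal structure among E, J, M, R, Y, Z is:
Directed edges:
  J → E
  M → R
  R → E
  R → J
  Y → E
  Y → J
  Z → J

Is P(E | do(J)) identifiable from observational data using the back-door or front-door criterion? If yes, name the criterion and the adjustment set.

desc(J)\{J}={E}; candidates ⊆ {M,R,Y,Z}.
size 0: {}; under {} J still reaches {E,M,R,Y,Z} ∋ E.
size 1: {M}, {R}, {Y} …(+1); under {M} J still reaches {E,R,Y,Z} ∋ E.
{R,Y}: J⊥E given {R,Y} in G with J→· removed — back-door holds.
P(E|do(J)) = Σ_{R,Y} P(E|J,R,Y)·P(R,Y).

P(E|do(J)): backdoor, adjust for {R, Y}.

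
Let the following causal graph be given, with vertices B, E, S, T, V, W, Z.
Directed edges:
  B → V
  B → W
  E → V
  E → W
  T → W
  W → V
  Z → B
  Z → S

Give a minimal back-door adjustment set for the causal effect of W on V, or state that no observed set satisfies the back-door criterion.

desc(W)\{W}={V}; candidates ⊆ {B,E,S,T,Z}.
size 0: {}; under {} W still reaches {B,E,S,T,V,Z} ∋ V.
size 1: {B}, {E}, {S} …(+2); under {B} W still reaches {E,T,V} ∋ V.
{B,E}: W⊥V given {B,E} in G with W→· removed — back-door holds.

W→V: minimal back-door set {B, E}.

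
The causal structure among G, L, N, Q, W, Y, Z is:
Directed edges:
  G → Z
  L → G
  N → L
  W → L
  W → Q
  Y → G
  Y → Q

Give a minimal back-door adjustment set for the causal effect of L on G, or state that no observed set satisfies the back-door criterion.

desc(L)\{L}={G,Z}; candidates ⊆ {N,Q,W,Y}.
∅: L⊥G given ∅ in G with L→· removed — back-door holds.

L→G: minimal back-door set ∅.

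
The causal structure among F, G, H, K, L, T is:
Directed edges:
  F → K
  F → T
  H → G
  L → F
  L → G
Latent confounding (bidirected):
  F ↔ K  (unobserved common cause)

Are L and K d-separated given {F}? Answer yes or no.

Bayes-Ball from L | {F} reaches {G,K}.
K ∈ reach(L|{F}) ⇒ L ⊥̸ K | {F}.

No — L and K are d-connected given {F}.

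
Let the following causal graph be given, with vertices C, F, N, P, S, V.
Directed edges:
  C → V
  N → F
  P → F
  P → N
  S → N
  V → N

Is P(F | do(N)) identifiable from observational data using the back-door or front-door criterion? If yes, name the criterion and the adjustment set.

P(F|do(N)): backdoor, adjust for {P}.

desc(N)\{N}={F}; candidates ⊆ {C,P,S,V}.
size 0: {}; under {} N still reaches {C,F,P,S,V} ∋ F.
{P}: N⊥F given {P} in G with N→· removed — back-door holds.
P(F|do(N)) = Σ_{P} P(F|N,P)·P(P).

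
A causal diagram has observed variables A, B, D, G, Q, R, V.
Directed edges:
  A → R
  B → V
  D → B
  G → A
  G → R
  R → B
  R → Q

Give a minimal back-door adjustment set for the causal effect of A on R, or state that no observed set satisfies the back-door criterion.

A→R: minimal back-door set {G}.

desc(A)\{A}={B,Q,R,V}; candidates ⊆ {D,G}.
size 0: {}; under {} A still reaches {B,G,Q,R,V} ∋ R.
{G}: A⊥R given {G} in G with A→· removed — back-door holds.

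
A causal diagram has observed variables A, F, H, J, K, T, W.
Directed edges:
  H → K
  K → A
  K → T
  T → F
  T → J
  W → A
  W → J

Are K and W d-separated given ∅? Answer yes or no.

Bayes-Ball from K | ∅ reaches {A,F,H,J,T}.
W ∉ reach(K|∅) ⇒ K ⊥ W | ∅.

Yes — K ⊥ W | ∅.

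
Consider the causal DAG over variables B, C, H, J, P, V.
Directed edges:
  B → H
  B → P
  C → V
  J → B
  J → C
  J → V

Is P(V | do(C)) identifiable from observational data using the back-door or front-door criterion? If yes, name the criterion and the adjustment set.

desc(C)\{C}={V}; candidates ⊆ {B,H,J,P}.
size 0: {}; under {} C still reaches {B,H,J,P,V} ∋ V.
{J}: C⊥V given {J} in G with C→· removed — back-door holds.
P(V|do(C)) = Σ_{J} P(V|C,J)·P(J).

P(V|do(C)): backdoor, adjust for {J}.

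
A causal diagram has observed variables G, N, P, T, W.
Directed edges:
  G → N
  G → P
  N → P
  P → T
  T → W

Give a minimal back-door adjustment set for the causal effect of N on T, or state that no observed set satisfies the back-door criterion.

desc(N)\{N}={P,T,W}; candidates ⊆ {G}.
size 0: {}; under {} N still reaches {G,P,T,W} ∋ T.
{G}: N⊥T given {G} in G with N→· removed — back-door holds.

N→T: minimal back-door set {G}.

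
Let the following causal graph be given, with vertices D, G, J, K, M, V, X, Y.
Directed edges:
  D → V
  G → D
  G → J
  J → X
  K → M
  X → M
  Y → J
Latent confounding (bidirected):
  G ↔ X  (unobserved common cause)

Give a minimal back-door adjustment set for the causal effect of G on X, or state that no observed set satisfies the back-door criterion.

desc(G)\{G}={D,J,M,V,X}; candidates ⊆ {K,Y}.
G↔X: latent back-door arc(s) into G.
size 0: {}; under {} G still reaches {M,X} ∋ X.
size 1: {K}, {Y}; under {K} G still reaches {M,X} ∋ X.
size 2: {K,Y}; under {K,Y} G still reaches {M,X} ∋ X.
G↔X cannot be blocked by any observed set — no back-door set.

G→X: no observed back-door set.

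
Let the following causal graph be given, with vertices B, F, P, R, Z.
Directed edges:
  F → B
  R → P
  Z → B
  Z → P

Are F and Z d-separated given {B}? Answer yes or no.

No — F and Z are d-connected given {B}.

Bayes-Ball from F | {B} reaches {P,Z}.
Z ∈ reach(F|{B}) ⇒ F ⊥̸ Z | {B}.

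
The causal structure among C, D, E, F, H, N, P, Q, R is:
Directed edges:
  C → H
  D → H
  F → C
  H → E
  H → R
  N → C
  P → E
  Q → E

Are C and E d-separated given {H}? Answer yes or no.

Yes — C ⊥ E | {H}.

Bayes-Ball from C | {H} reaches {D,F,N}.
E ∉ reach(C|{H}) ⇒ C ⊥ E | {H}.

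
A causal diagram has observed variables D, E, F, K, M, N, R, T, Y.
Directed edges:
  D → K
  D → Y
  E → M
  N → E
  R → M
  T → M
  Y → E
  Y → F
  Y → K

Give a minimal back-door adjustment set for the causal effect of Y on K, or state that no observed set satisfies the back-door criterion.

Y→K: minimal back-door set {D}.

desc(Y)\{Y}={E,F,K,M}; candidates ⊆ {D,N,R,T}.
size 0: {}; under {} Y still reaches {D,K} ∋ K.
{D}: Y⊥K given {D} in G with Y→· removed — back-door holds.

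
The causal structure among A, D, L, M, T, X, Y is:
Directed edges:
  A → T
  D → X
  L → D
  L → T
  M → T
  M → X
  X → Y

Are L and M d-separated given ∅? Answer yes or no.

Bayes-Ball from L | ∅ reaches {D,T,X,Y}.
M ∉ reach(L|∅) ⇒ L ⊥ M | ∅.

Yes — L ⊥ M | ∅.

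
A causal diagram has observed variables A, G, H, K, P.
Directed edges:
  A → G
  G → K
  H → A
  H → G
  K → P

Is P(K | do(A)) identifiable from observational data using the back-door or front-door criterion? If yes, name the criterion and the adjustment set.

P(K|do(A)): backdoor, adjust for {H}.

desc(A)\{A}={G,K,P}; candidates ⊆ {H}.
size 0: {}; under {} A still reaches {G,H,K,P} ∋ K.
{H}: A⊥K given {H} in G with A→· removed — back-door holds.
P(K|do(A)) = Σ_{H} P(K|A,H)·P(H).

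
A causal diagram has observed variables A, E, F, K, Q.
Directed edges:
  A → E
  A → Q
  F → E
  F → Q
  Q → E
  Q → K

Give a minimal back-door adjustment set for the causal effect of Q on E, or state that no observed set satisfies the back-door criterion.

desc(Q)\{Q}={E,K}; candidates ⊆ {A,F}.
size 0: {}; under {} Q still reaches {A,E,F} ∋ E.
size 1: {A}, {F}; under {A} Q still reaches {E,F} ∋ E.
{A,F}: Q⊥E given {A,F} in G with Q→· removed — back-door holds.

Q→E: minimal back-door set {A, F}.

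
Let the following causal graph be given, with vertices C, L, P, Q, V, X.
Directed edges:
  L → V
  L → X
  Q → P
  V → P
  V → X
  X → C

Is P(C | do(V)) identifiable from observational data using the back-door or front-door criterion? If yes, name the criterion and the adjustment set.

desc(V)\{V}={C,P,X}; candidates ⊆ {L,Q}.
size 0: {}; under {} V still reaches {C,L,X} ∋ C.
{L}: V⊥C given {L} in G with V→· removed — back-door holds.
P(C|do(V)) = Σ_{L} P(C|V,L)·P(L).

P(C|do(V)): backdoor, adjust for {L}.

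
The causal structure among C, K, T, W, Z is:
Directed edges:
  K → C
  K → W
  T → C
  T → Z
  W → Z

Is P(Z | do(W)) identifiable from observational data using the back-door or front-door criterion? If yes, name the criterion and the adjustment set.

desc(W)\{W}={Z}; candidates ⊆ {C,K,T}.
∅: W⊥Z given ∅ in G with W→· removed — back-door holds.
P(Z|do(W)) = P(Z|W) — no adjustment needed.

P(Z|do(W)): backdoor, adjust for ∅.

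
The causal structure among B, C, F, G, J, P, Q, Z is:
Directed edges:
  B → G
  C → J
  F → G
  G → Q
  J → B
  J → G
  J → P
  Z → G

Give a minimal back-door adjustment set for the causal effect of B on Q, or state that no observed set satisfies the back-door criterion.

B→Q: minimal back-door set {J}.

desc(B)\{B}={G,Q}; candidates ⊆ {C,F,J,P,Z}.
size 0: {}; under {} B still reaches {C,G,J,P,Q} ∋ Q.
{J}: B⊥Q given {J} in G with B→· removed — back-door holds.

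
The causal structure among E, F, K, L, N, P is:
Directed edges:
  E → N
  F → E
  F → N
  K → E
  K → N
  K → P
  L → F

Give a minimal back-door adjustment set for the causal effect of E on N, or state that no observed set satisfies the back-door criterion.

E→N: minimal back-door set {F, K}.

desc(E)\{E}={N}; candidates ⊆ {F,K,L,P}.
size 0: {}; under {} E still reaches {F,K,L,N,P} ∋ N.
size 1: {F}, {K}, {L} …(+1); under {F} E still reaches {K,N,P} ∋ N.
{F,K}: E⊥N given {F,K} in G with E→· removed — back-door holds.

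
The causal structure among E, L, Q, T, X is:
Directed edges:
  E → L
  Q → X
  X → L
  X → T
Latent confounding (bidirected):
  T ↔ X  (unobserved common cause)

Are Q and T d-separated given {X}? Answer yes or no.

Bayes-Ball from Q | {X} reaches {T}.
T ∈ reach(Q|{X}) ⇒ Q ⊥̸ T | {X}.

No — Q and T are d-connected given {X}.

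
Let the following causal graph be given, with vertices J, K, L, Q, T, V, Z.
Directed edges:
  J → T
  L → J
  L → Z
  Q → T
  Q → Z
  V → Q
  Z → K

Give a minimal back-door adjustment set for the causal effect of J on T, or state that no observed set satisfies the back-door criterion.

J→T: minimal back-door set ∅.

desc(J)\{J}={T}; candidates ⊆ {K,L,Q,V,Z}.
∅: J⊥T given ∅ in G with J→· removed — back-door holds.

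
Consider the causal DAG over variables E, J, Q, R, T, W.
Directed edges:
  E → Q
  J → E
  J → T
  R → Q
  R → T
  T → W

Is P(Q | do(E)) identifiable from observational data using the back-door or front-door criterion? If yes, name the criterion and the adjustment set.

P(Q|do(E)): backdoor, adjust for ∅.

desc(E)\{E}={Q}; candidates ⊆ {J,R,T,W}.
∅: E⊥Q given ∅ in G with E→· removed — back-door holds.
P(Q|do(E)) = P(Q|E) — no adjustment needed.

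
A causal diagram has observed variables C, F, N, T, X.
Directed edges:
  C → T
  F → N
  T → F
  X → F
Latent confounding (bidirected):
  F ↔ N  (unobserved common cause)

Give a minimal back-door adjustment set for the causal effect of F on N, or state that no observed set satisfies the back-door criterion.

F→N: no observed back-door set.

desc(F)\{F}={N}; candidates ⊆ {C,T,X}.
F↔N: latent back-door arc(s) into F.
size 0: {}; under {} F still reaches {C,N,T,X} ∋ N.
size 1: {C}, {T}, {X}; under {C} F still reaches {N,T,X} ∋ N.
size 2: {C,T}, {C,X}, {T,X}; under {C,T} F still reaches {N,X} ∋ N.
F↔N cannot be blocked by any observed set — no back-door set.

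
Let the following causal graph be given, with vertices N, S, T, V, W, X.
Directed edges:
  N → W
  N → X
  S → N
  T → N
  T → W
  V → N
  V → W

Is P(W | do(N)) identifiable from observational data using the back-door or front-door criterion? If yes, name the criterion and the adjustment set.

P(W|do(N)): backdoor, adjust for {T, V}.

desc(N)\{N}={W,X}; candidates ⊆ {S,T,V}.
size 0: {}; under {} N still reaches {S,T,V,W} ∋ W.
size 1: {S}, {T}, {V}; under {S} N still reaches {T,V,W} ∋ W.
{T,V}: N⊥W given {T,V} in G with N→· removed — back-door holds.
P(W|do(N)) = Σ_{T,V} P(W|N,T,V)·P(T,V).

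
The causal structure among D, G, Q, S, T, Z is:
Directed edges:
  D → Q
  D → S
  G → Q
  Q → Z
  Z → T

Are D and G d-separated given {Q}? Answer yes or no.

No — D and G are d-connected given {Q}.

Bayes-Ball from D | {Q} reaches {G,S}.
G ∈ reach(D|{Q}) ⇒ D ⊥̸ G | {Q}.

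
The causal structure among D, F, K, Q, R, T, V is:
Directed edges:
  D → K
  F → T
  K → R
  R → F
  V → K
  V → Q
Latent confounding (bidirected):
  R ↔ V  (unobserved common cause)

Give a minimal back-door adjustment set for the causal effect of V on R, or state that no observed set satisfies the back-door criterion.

desc(V)\{V}={F,K,Q,R,T}; candidates ⊆ {D}.
V↔R: latent back-door arc(s) into V.
size 0: {}; under {} V still reaches {F,R,T} ∋ R.
size 1: {D}; under {D} V still reaches {F,R,T} ∋ R.
V↔R cannot be blocked by any observed set — no back-door set.

V→R: no observed back-door set.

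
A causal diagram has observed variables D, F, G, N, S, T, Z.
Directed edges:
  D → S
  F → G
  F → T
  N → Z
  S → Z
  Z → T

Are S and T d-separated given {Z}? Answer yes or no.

Yes — S ⊥ T | {Z}.

Bayes-Ball from S | {Z} reaches {D,N}.
T ∉ reach(S|{Z}) ⇒ S ⊥ T | {Z}.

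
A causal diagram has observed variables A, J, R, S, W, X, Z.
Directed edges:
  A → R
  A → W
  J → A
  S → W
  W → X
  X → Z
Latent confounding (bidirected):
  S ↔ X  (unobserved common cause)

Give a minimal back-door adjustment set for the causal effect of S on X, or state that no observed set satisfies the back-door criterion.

S→X: no observed back-door set.

desc(S)\{S}={W,X,Z}; candidates ⊆ {A,J,R}.
S↔X: latent back-door arc(s) into S.
size 0: {}; under {} S still reaches {X,Z} ∋ X.
size 1: {A}, {J}, {R}; under {A} S still reaches {X,Z} ∋ X.
size 2: {A,J}, {A,R}, {J,R}; under {A,J} S still reaches {X,Z} ∋ X.
S↔X cannot be blocked by any observed set — no back-door set.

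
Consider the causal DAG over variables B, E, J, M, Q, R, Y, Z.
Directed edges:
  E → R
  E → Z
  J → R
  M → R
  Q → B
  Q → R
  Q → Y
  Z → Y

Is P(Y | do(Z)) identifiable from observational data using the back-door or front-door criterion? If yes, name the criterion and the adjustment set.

P(Y|do(Z)): backdoor, adjust for ∅.

desc(Z)\{Z}={Y}; candidates ⊆ {B,E,J,M,Q,R}.
∅: Z⊥Y given ∅ in G with Z→· removed — back-door holds.
P(Y|do(Z)) = P(Y|Z) — no adjustment needed.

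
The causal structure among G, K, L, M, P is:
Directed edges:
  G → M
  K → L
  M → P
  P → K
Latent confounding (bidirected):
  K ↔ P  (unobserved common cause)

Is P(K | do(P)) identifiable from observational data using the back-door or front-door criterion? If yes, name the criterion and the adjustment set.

P(K|do(P)): not identifiable (no BD/FD set).

desc(P)\{P}={K,L}; candidates ⊆ {G,M}.
P↔K: latent back-door arc(s) into P.
size 0: {}; under {} P still reaches {G,K,L,M} ∋ K.
size 1: {G}, {M}; under {G} P still reaches {K,L,M} ∋ K.
size 2: {G,M}; under {G,M} P still reaches {K,L} ∋ K.
P↔K cannot be blocked by any observed set — no back-door set.
No mediator lies on a directed P→…→K path.
Neither criterion identifies P(K|do(P)) in this graph.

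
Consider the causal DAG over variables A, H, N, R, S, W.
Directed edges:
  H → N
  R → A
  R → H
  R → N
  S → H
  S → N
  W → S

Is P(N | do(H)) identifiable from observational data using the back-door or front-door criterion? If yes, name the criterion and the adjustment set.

desc(H)\{H}={N}; candidates ⊆ {A,R,S,W}.
size 0: {}; under {} H still reaches {A,N,R,S,W} ∋ N.
size 1: {A}, {R}, {S} …(+1); under {A} H still reaches {N,R,S,W} ∋ N.
{R,S}: H⊥N given {R,S} in G with H→· removed — back-door holds.
P(N|do(H)) = Σ_{R,S} P(N|H,R,S)·P(R,S).

P(N|do(H)): backdoor, adjust for {R, S}.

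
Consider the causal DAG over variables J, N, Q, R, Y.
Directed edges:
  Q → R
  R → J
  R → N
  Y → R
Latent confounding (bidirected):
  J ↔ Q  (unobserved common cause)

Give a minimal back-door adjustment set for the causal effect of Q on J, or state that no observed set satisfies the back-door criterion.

Q→J: no observed back-door set.

desc(Q)\{Q}={J,N,R}; candidates ⊆ {Y}.
Q↔J: latent back-door arc(s) into Q.
size 0: {}; under {} Q still reaches {J} ∋ J.
size 1: {Y}; under {Y} Q still reaches {J} ∋ J.
Q↔J cannot be blocked by any observed set — no back-door set.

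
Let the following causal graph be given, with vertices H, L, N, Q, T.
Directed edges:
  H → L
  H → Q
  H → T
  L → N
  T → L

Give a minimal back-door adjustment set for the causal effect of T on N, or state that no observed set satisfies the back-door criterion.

T→N: minimal back-door set {H}.

desc(T)\{T}={L,N}; candidates ⊆ {H,Q}.
size 0: {}; under {} T still reaches {H,L,N,Q} ∋ N.
{H}: T⊥N given {H} in G with T→· removed — back-door holds.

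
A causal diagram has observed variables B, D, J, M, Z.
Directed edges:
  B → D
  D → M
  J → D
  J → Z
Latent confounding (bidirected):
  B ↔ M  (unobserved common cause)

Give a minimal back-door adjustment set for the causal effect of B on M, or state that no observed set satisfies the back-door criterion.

desc(B)\{B}={D,M}; candidates ⊆ {J,Z}.
B↔M: latent back-door arc(s) into B.
size 0: {}; under {} B still reaches {M} ∋ M.
size 1: {J}, {Z}; under {J} B still reaches {M} ∋ M.
size 2: {J,Z}; under {J,Z} B still reaches {M} ∋ M.
B↔M cannot be blocked by any observed set — no back-door set.

B→M: no observed back-door set.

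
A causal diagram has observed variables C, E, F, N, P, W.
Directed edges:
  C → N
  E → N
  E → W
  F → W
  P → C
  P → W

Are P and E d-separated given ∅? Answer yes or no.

Yes — P ⊥ E | ∅.

Bayes-Ball from P | ∅ reaches {C,N,W}.
E ∉ reach(P|∅) ⇒ P ⊥ E | ∅.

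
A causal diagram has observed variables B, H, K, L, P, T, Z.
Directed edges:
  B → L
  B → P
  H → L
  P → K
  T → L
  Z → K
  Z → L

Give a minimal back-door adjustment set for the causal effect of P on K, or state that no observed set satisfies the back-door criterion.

P→K: minimal back-door set ∅.

desc(P)\{P}={K}; candidates ⊆ {B,H,L,T,Z}.
∅: P⊥K given ∅ in G with P→· removed — back-door holds.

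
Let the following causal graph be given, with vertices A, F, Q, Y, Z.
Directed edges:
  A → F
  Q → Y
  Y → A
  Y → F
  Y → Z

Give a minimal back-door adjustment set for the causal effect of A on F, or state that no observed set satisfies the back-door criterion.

desc(A)\{A}={F}; candidates ⊆ {Q,Y,Z}.
size 0: {}; under {} A still reaches {F,Q,Y,Z} ∋ F.
{Y}: A⊥F given {Y} in G with A→· removed — back-door holds.

A→F: minimal back-door set {Y}.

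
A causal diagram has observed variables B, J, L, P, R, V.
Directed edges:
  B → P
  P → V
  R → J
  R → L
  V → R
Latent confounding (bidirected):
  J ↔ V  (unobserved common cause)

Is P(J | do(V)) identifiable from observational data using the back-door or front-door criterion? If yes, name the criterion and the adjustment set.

desc(V)\{V}={J,L,R}; candidates ⊆ {B,P}.
V↔J: latent back-door arc(s) into V.
size 0: {}; under {} V still reaches {B,J,P} ∋ J.
size 1: {B}, {P}; under {B} V still reaches {J,P} ∋ J.
size 2: {B,P}; under {B,P} V still reaches {J} ∋ J.
V↔J cannot be blocked by any observed set — no back-door set.
{R}: (i) intercepts every directed V→J path; (ii) no back-door V→{R}; (iii) {V} blocks every back-door {R}→J. Front-door holds.
P(J|do(V)) = Σ_{R} P(R|V) Σ_{V'} P(J|R,V')P(V').

P(J|do(V)): frontdoor, adjust for {R}.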